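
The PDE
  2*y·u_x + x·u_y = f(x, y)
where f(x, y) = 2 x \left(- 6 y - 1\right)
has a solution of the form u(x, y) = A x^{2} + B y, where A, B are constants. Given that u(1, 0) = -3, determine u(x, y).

Substitute the ansatz u = A x^{2} + B y into the left-hand side.
Derivatives of the ansatz:
  u_x = 2 A x
  u_y = B
Term by term:
  2*y·u_x = 4 A x y
  x·u_y = B x
So the left-hand side equals
  4 A x y + B x
This must equal f(x, y) identically; expanded, f = - 12 x y - 2 x.
Matching coefficients of the independent functions:
  [x]:  B = -2
  [x y]:  4 A = -12
Solving: A = -3, B = -2.
Check against the point condition:
  u(1, 0) = -3  ⟹  A = -3  ✓
Hence u(x, y) = - 3 x^{2} - 2 y.

Answer: u(x, y) = - 3 x^{2} - 2 y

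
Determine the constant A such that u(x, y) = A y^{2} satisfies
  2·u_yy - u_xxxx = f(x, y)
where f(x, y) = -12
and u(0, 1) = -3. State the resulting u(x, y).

Answer: u(x, y) = - 3 y^{2}

Derivation:
Substitute the ansatz u = A y^{2} into the left-hand side.
Derivatives of the ansatz:
  u_yy = 2 A
  u_xxxx = 0
Term by term:
  2·u_yy = 4 A
  -u_xxxx = 0
So the left-hand side equals
  4 A
This must equal f(x, y) = -12 identically.
Matching coefficients of the independent functions:
  [constant term]:  4 A = -12
Solving: A = -3.
Check against the point condition:
  u(0, 1) = -3  ⟹  A = -3  ✓
Hence u(x, y) = - 3 y^{2}.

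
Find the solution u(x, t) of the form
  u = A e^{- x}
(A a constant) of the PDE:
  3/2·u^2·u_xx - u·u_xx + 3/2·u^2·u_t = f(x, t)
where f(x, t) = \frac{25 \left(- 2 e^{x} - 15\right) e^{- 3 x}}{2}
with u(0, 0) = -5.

Substitute the ansatz u = A e^{- x} into the left-hand side.
Derivatives of the ansatz:
  u_xx = A e^{- x}
  u_t = 0
Term by term:
  3/2·u^2·u_xx = \frac{3 A^{3} e^{- 3 x}}{2}
  -u·u_xx = - A^{2} e^{- 2 x}
  3/2·u^2·u_t = 0
So the left-hand side equals
  \frac{3 A^{3} e^{- 3 x}}{2} - A^{2} e^{- 2 x}
This must equal f(x, t) = \frac{25 \left(- 2 e^{x} - 15\right) e^{- 3 x}}{2} identically.
Matching coefficients of the independent functions:
  [e^{- 3 x}]:  \frac{3 A^{3}}{2} = - \frac{375}{2}
  [e^{- 2 x}]:  - A^{2} = -25
Solving: A = -5.
Check against the point condition:
  u(0, 0) = -5  ⟹  A = -5  ✓
Hence u(x, t) = - 5 e^{- x}.

Answer: u(x, t) = - 5 e^{- x}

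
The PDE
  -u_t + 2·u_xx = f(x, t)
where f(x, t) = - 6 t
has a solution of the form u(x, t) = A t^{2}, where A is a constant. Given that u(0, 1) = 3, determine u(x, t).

Answer: u(x, t) = 3 t^{2}

Derivation:
Substitute the ansatz u = A t^{2} into the left-hand side.
Derivatives of the ansatz:
  u_t = 2 A t
  u_xx = 0
Term by term:
  -u_t = - 2 A t
  2·u_xx = 0
So the left-hand side equals
  - 2 A t
This must equal f(x, t) = - 6 t identically.
Matching coefficients of the independent functions:
  [t]:  - 2 A = -6
Solving: A = 3.
Check against the point condition:
  u(0, 1) = 3  ⟹  A = 3  ✓
Hence u(x, t) = 3 t^{2}.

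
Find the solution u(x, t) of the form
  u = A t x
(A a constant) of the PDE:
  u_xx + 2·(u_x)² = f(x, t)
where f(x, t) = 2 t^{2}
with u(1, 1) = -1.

Substitute the ansatz u = A t x into the left-hand side.
Derivatives of the ansatz:
  u_xx = 0
  u_x = A t
Term by term:
  u_xx = 0
  2·(u_x)² = 2 A^{2} t^{2}
So the left-hand side equals
  2 A^{2} t^{2}
This must equal f(x, t) = 2 t^{2} identically.
Matching coefficients of the independent functions:
  [t^{2}]:  2 A^{2} = 2
These equations allow (A) = (-1) or (1).
Impose the point condition(s):
  u(1, 1) = -1  ⟹  A = -1
Only A = -1 satisfies everything.
Hence u(x, t) = - t x.

Answer: u(x, t) = - t x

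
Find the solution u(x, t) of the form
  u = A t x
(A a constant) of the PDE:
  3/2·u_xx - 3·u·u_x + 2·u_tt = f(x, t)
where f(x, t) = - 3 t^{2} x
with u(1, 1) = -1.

Substitute the ansatz u = A t x into the left-hand side.
Derivatives of the ansatz:
  u_xx = 0
  u_x = A t
  u_tt = 0
Term by term:
  3/2·u_xx = 0
  -3·u·u_x = - 3 A^{2} t^{2} x
  2·u_tt = 0
So the left-hand side equals
  - 3 A^{2} t^{2} x
This must equal f(x, t) = - 3 t^{2} x identically.
Matching coefficients of the independent functions:
  [t^{2} x]:  - 3 A^{2} = -3
These equations allow (A) = (-1) or (1).
Impose the point condition(s):
  u(1, 1) = -1  ⟹  A = -1
Only A = -1 satisfies everything.
Hence u(x, t) = - t x.

Answer: u(x, t) = - t x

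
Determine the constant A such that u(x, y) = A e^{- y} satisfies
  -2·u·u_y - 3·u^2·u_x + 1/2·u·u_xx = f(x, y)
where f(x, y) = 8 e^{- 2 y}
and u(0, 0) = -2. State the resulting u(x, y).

Substitute the ansatz u = A e^{- y} into the left-hand side.
Derivatives of the ansatz:
  u_y = - A e^{- y}
  u_x = 0
  u_xx = 0
Term by term:
  -2·u·u_y = 2 A^{2} e^{- 2 y}
  -3·u^2·u_x = 0
  1/2·u·u_xx = 0
So the left-hand side equals
  2 A^{2} e^{- 2 y}
This must equal f(x, y) = 8 e^{- 2 y} identically.
Matching coefficients of the independent functions:
  [e^{- 2 y}]:  2 A^{2} = 8
These equations allow (A) = (-2) or (2).
Impose the point condition(s):
  u(0, 0) = -2  ⟹  A = -2
Only A = -2 satisfies everything.
Hence u(x, y) = - 2 e^{- y}.

Answer: u(x, y) = - 2 e^{- y}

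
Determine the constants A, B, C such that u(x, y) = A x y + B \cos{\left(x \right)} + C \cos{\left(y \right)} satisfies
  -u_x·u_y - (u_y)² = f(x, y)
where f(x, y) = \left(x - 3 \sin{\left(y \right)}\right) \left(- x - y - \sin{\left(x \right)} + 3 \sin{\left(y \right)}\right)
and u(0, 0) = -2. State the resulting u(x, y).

Substitute the ansatz u = A x y + B \cos{\left(x \right)} + C \cos{\left(y \right)} into the left-hand side.
Derivatives of the ansatz:
  u_x = A y - B \sin{\left(x \right)}
  u_y = A x - C \sin{\left(y \right)}
Term by term:
  -u_x·u_y = - A^{2} x y + A B x \sin{\left(x \right)} + A C y \sin{\left(y \right)} - B C \sin{\left(x \right)} \sin{\left(y \right)}
  -(u_y)² = - A^{2} x^{2} + 2 A C x \sin{\left(y \right)} - C^{2} \sin^{2}{\left(y \right)}
So the left-hand side equals
  - A^{2} x^{2} - A^{2} x y + A B x \sin{\left(x \right)} + 2 A C x \sin{\left(y \right)} + A C y \sin{\left(y \right)} - B C \sin{\left(x \right)} \sin{\left(y \right)} - C^{2} \sin^{2}{\left(y \right)}
This must equal f(x, y) identically; expanded, f = - x^{2} - x y - x \sin{\left(x \right)} + 6 x \sin{\left(y \right)} + 3 y \sin{\left(y \right)} + 3 \sin{\left(x \right)} \sin{\left(y \right)} - 9 \sin^{2}{\left(y \right)}.
Matching coefficients of the independent functions:
  [x^{2}, x y]:  - A^{2} = -1
  [x \sin{\left(x \right)}]:  A B = -1
  [x \sin{\left(y \right)}]:  2 A C = 6
  [y \sin{\left(y \right)}]:  A C = 3
  [\sin{\left(x \right)} \sin{\left(y \right)}]:  - B C = 3
  [\sin^{2}{\left(y \right)}]:  - C^{2} = -9
These equations allow (A, B, C) = (-1, 1, -3) or (1, -1, 3).
Impose the point condition(s):
  u(0, 0) = -2  ⟹  B + C = -2
Only A = -1, B = 1, C = -3 satisfies everything.
Hence u(x, y) = - x y + \cos{\left(x \right)} - 3 \cos{\left(y \right)}.

Answer: u(x, y) = - x y + \cos{\left(x \right)} - 3 \cos{\left(y \right)}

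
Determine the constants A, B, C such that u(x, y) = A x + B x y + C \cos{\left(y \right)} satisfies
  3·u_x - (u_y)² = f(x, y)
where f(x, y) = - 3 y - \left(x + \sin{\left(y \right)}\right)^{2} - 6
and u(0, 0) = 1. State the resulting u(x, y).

Substitute the ansatz u = A x + B x y + C \cos{\left(y \right)} into the left-hand side.
Derivatives of the ansatz:
  u_x = A + B y
  u_y = B x - C \sin{\left(y \right)}
Term by term:
  3·u_x = 3 A + 3 B y
  -(u_y)² = - B^{2} x^{2} + 2 B C x \sin{\left(y \right)} - C^{2} \sin^{2}{\left(y \right)}
So the left-hand side equals
  3 A - B^{2} x^{2} + 2 B C x \sin{\left(y \right)} + 3 B y - C^{2} \sin^{2}{\left(y \right)}
This must equal f(x, y) identically; expanded, f = - x^{2} - 2 x \sin{\left(y \right)} - 3 y - \sin^{2}{\left(y \right)} - 6.
Matching coefficients of the independent functions:
  [constant term]:  3 A = -6
  [x^{2}]:  - B^{2} = -1
  [y]:  3 B = -3
  [x \sin{\left(y \right)}]:  2 B C = -2
  [\sin^{2}{\left(y \right)}]:  - C^{2} = -1
Solving: A = -2, B = -1, C = 1.
Check against the point condition:
  u(0, 0) = 1  ⟹  C = 1  ✓
Hence u(x, y) = - x y - 2 x + \cos{\left(y \right)}.

Answer: u(x, y) = - x y - 2 x + \cos{\left(y \right)}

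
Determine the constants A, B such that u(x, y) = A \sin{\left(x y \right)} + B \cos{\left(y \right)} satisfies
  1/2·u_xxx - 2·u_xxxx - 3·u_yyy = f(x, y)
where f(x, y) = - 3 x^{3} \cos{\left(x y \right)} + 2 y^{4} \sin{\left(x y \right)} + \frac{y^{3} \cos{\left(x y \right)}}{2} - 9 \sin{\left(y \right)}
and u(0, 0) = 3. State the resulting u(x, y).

Substitute the ansatz u = A \sin{\left(x y \right)} + B \cos{\left(y \right)} into the left-hand side.
Derivatives of the ansatz:
  u_xxx = - A y^{3} \cos{\left(x y \right)}
  u_xxxx = A y^{4} \sin{\left(x y \right)}
  u_yyy = - A x^{3} \cos{\left(x y \right)} + B \sin{\left(y \right)}
Term by term:
  1/2·u_xxx = - \frac{A y^{3} \cos{\left(x y \right)}}{2}
  -2·u_xxxx = - 2 A y^{4} \sin{\left(x y \right)}
  -3·u_yyy = 3 A x^{3} \cos{\left(x y \right)} - 3 B \sin{\left(y \right)}
So the left-hand side equals
  3 A x^{3} \cos{\left(x y \right)} - 2 A y^{4} \sin{\left(x y \right)} - \frac{A y^{3} \cos{\left(x y \right)}}{2} - 3 B \sin{\left(y \right)}
This must equal f(x, y) = - 3 x^{3} \cos{\left(x y \right)} + 2 y^{4} \sin{\left(x y \right)} + \frac{y^{3} \cos{\left(x y \right)}}{2} - 9 \sin{\left(y \right)} identically.
Matching coefficients of the independent functions:
  [x^{3} \cos{\left(x y \right)}]:  3 A = -3
  [y^{3} \cos{\left(x y \right)}]:  - \frac{A}{2} = \frac{1}{2}
  [y^{4} \sin{\left(x y \right)}]:  - 2 A = 2
  [\sin{\left(y \right)}]:  - 3 B = -9
Solving: A = -1, B = 3.
Check against the point condition:
  u(0, 0) = 3  ⟹  B = 3  ✓
Hence u(x, y) = - \sin{\left(x y \right)} + 3 \cos{\left(y \right)}.

Answer: u(x, y) = - \sin{\left(x y \right)} + 3 \cos{\left(y \right)}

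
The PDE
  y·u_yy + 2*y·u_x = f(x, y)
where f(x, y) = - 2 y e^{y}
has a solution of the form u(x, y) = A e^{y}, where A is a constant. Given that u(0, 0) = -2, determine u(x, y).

Substitute the ansatz u = A e^{y} into the left-hand side.
Derivatives of the ansatz:
  u_yy = A e^{y}
  u_x = 0
Term by term:
  y·u_yy = A y e^{y}
  2*y·u_x = 0
So the left-hand side equals
  A y e^{y}
This must equal f(x, y) = - 2 y e^{y} identically.
Matching coefficients of the independent functions:
  [y e^{y}]:  A = -2
Solving: A = -2.
Check against the point condition:
  u(0, 0) = -2  ⟹  A = -2  ✓
Hence u(x, y) = - 2 e^{y}.

Answer: u(x, y) = - 2 e^{y}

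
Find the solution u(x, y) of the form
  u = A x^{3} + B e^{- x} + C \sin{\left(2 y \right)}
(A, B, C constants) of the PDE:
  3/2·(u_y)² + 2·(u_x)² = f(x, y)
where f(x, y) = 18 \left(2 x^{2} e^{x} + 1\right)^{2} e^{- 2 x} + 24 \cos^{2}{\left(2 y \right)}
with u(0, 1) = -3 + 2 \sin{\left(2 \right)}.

Answer: u(x, y) = 2 x^{3} + 2 \sin{\left(2 y \right)} - 3 e^{- x}

Derivation:
Substitute the ansatz u = A x^{3} + B e^{- x} + C \sin{\left(2 y \right)} into the left-hand side.
Derivatives of the ansatz:
  u_y = 2 C \cos{\left(2 y \right)}
  u_x = 3 A x^{2} - B e^{- x}
Term by term:
  3/2·(u_y)² = 6 C^{2} \cos^{2}{\left(2 y \right)}
  2·(u_x)² = 18 A^{2} x^{4} - 12 A B x^{2} e^{- x} + 2 B^{2} e^{- 2 x}
So the left-hand side equals
  18 A^{2} x^{4} - 12 A B x^{2} e^{- x} + 2 B^{2} e^{- 2 x} + 6 C^{2} \cos^{2}{\left(2 y \right)}
This must equal f(x, y) identically; expanded, f = 72 x^{4} + 72 x^{2} e^{- x} + 24 \cos^{2}{\left(2 y \right)} + 18 e^{- 2 x}.
Matching coefficients of the independent functions:
  [x^{4}]:  18 A^{2} = 72
  [x^{2} e^{- x}]:  - 12 A B = 72
  [e^{- 2 x}]:  2 B^{2} = 18
  [\cos^{2}{\left(2 y \right)}]:  6 C^{2} = 24
These equations allow (A, B, C) = (-2, 3, -2) or (-2, 3, 2) or (2, -3, -2) or (2, -3, 2).
Impose the point condition(s):
  u(0, 1) = -3 + 2 \sin{\left(2 \right)}  ⟹  B + C \sin{\left(2 \right)} = -3 + 2 \sin{\left(2 \right)}
Only A = 2, B = -3, C = 2 satisfies everything.
Hence u(x, y) = 2 x^{3} + 2 \sin{\left(2 y \right)} - 3 e^{- x}.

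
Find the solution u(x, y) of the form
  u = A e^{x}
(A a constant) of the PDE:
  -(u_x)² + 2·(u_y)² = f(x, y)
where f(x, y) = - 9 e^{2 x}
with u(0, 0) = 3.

Substitute the ansatz u = A e^{x} into the left-hand side.
Derivatives of the ansatz:
  u_x = A e^{x}
  u_y = 0
Term by term:
  -(u_x)² = - A^{2} e^{2 x}
  2·(u_y)² = 0
So the left-hand side equals
  - A^{2} e^{2 x}
This must equal f(x, y) = - 9 e^{2 x} identically.
Matching coefficients of the independent functions:
  [e^{2 x}]:  - A^{2} = -9
These equations allow (A) = (-3) or (3).
Impose the point condition(s):
  u(0, 0) = 3  ⟹  A = 3
Only A = 3 satisfies everything.
Hence u(x, y) = 3 e^{x}.

Answer: u(x, y) = 3 e^{x}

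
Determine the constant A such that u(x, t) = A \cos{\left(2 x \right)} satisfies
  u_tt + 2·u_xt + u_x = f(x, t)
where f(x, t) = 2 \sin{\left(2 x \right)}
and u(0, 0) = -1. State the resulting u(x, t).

Answer: u(x, t) = - \cos{\left(2 x \right)}

Derivation:
Substitute the ansatz u = A \cos{\left(2 x \right)} into the left-hand side.
Derivatives of the ansatz:
  u_tt = 0
  u_xt = 0
  u_x = - 2 A \sin{\left(2 x \right)}
Term by term:
  u_tt = 0
  2·u_xt = 0
  u_x = - 2 A \sin{\left(2 x \right)}
So the left-hand side equals
  - 2 A \sin{\left(2 x \right)}
This must equal f(x, t) = 2 \sin{\left(2 x \right)} identically.
Matching coefficients of the independent functions:
  [\sin{\left(2 x \right)}]:  - 2 A = 2
Solving: A = -1.
Check against the point condition:
  u(0, 0) = -1  ⟹  A = -1  ✓
Hence u(x, t) = - \cos{\left(2 x \right)}.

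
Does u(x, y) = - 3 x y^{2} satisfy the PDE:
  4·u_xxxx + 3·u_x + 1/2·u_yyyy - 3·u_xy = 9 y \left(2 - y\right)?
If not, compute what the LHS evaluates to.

Evaluate each term of the left-hand side for u = - 3 x y^{2}.
Derivatives:
  u_xxxx = 0
  u_x = - 3 y^{2}
  u_yyyy = 0
  u_xy = - 6 y
Terms:
  4·u_xxxx = 0
  3·u_x = - 9 y^{2}
  1/2·u_yyyy = 0
  -3·u_xy = 18 y
Sum: LHS = 9 y \left(2 - y\right)
This is exactly the given right-hand side, so u is a solution.

Answer: Yes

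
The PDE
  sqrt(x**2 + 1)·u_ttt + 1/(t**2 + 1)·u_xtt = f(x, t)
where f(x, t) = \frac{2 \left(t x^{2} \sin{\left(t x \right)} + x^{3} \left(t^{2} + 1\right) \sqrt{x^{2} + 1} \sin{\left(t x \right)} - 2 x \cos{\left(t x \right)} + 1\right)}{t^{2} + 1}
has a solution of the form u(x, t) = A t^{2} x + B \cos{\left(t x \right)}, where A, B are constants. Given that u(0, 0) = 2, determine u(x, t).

Substitute the ansatz u = A t^{2} x + B \cos{\left(t x \right)} into the left-hand side.
Derivatives of the ansatz:
  u_ttt = B x^{3} \sin{\left(t x \right)}
  u_xtt = 2 A + B t x^{2} \sin{\left(t x \right)} - 2 B x \cos{\left(t x \right)}
Term by term:
  sqrt(x**2 + 1)·u_ttt = B x^{3} \sqrt{x^{2} + 1} \sin{\left(t x \right)}
  1/(t**2 + 1)·u_xtt = \frac{2 A}{t^{2} + 1} + \frac{B t x^{2} \sin{\left(t x \right)}}{t^{2} + 1} - \frac{2 B x \cos{\left(t x \right)}}{t^{2} + 1}
So the left-hand side equals
  \frac{2 A}{t^{2} + 1} + \frac{B t x^{2} \sin{\left(t x \right)}}{t^{2} + 1} + B x^{3} \sqrt{x^{2} + 1} \sin{\left(t x \right)} - \frac{2 B x \cos{\left(t x \right)}}{t^{2} + 1}
This must equal f(x, t) identically; expanded, f = \frac{2 t x^{2} \sin{\left(t x \right)}}{t^{2} + 1} + 2 x^{3} \sqrt{x^{2} + 1} \sin{\left(t x \right)} - \frac{4 x \cos{\left(t x \right)}}{t^{2} + 1} + \frac{2}{t^{2} + 1}.
Matching coefficients of the independent functions:
  [\frac{x \cos{\left(t x \right)}}{t^{2} + 1}]:  - 2 B = -4
  [x^{3} \sqrt{x^{2} + 1} \sin{\left(t x \right)}, \frac{t x^{2} \sin{\left(t x \right)}}{t^{2} + 1}]:  B = 2
  [\frac{1}{t^{2} + 1}]:  2 A = 2
Solving: A = 1, B = 2.
Check against the point condition:
  u(0, 0) = 2  ⟹  B = 2  ✓
Hence u(x, t) = t^{2} x + 2 \cos{\left(t x \right)}.

Answer: u(x, t) = t^{2} x + 2 \cos{\left(t x \right)}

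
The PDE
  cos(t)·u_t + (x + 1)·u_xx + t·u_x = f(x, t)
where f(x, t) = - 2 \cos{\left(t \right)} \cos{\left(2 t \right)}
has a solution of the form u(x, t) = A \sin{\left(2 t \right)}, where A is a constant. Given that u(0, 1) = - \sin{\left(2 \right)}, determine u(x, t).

Substitute the ansatz u = A \sin{\left(2 t \right)} into the left-hand side.
Derivatives of the ansatz:
  u_t = 2 A \cos{\left(2 t \right)}
  u_xx = 0
  u_x = 0
Term by term:
  cos(t)·u_t = 2 A \cos{\left(t \right)} \cos{\left(2 t \right)}
  (x + 1)·u_xx = 0
  t·u_x = 0
So the left-hand side equals
  2 A \cos{\left(t \right)} \cos{\left(2 t \right)}
This must equal f(x, t) = - 2 \cos{\left(t \right)} \cos{\left(2 t \right)} identically.
Matching coefficients of the independent functions:
  [\cos{\left(t \right)} \cos{\left(2 t \right)}]:  2 A = -2
Solving: A = -1.
Check against the point condition:
  u(0, 1) = - \sin{\left(2 \right)}  ⟹  A \sin{\left(2 \right)} = - \sin{\left(2 \right)}  ✓
Hence u(x, t) = - \sin{\left(2 t \right)}.

Answer: u(x, t) = - \sin{\left(2 t \right)}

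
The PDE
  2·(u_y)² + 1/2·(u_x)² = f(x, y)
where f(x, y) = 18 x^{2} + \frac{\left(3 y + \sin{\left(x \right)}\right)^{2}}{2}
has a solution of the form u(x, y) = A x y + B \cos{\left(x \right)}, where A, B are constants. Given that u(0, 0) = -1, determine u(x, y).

Substitute the ansatz u = A x y + B \cos{\left(x \right)} into the left-hand side.
Derivatives of the ansatz:
  u_y = A x
  u_x = A y - B \sin{\left(x \right)}
Term by term:
  2·(u_y)² = 2 A^{2} x^{2}
  1/2·(u_x)² = \frac{A^{2} y^{2}}{2} - A B y \sin{\left(x \right)} + \frac{B^{2} \sin^{2}{\left(x \right)}}{2}
So the left-hand side equals
  2 A^{2} x^{2} + \frac{A^{2} y^{2}}{2} - A B y \sin{\left(x \right)} + \frac{B^{2} \sin^{2}{\left(x \right)}}{2}
This must equal f(x, y) identically; expanded, f = 18 x^{2} + \frac{9 y^{2}}{2} + 3 y \sin{\left(x \right)} + \frac{\sin^{2}{\left(x \right)}}{2}.
Matching coefficients of the independent functions:
  [x^{2}]:  2 A^{2} = 18
  [y^{2}]:  \frac{A^{2}}{2} = \frac{9}{2}
  [y \sin{\left(x \right)}]:  - A B = 3
  [\sin^{2}{\left(x \right)}]:  \frac{B^{2}}{2} = \frac{1}{2}
These equations allow (A, B) = (-3, 1) or (3, -1).
Impose the point condition(s):
  u(0, 0) = -1  ⟹  B = -1
Only A = 3, B = -1 satisfies everything.
Hence u(x, y) = 3 x y - \cos{\left(x \right)}.

Answer: u(x, y) = 3 x y - \cos{\left(x \right)}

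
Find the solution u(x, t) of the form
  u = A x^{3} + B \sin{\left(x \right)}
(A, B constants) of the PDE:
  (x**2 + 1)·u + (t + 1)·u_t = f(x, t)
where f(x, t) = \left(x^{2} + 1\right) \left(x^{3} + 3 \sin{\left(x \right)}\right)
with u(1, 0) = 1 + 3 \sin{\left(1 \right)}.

Substitute the ansatz u = A x^{3} + B \sin{\left(x \right)} into the left-hand side.
Derivatives of the ansatz:
  u_t = 0
Term by term:
  (x**2 + 1)·u = A x^{5} + A x^{3} + B x^{2} \sin{\left(x \right)} + B \sin{\left(x \right)}
  (t + 1)·u_t = 0
So the left-hand side equals
  A x^{5} + A x^{3} + B x^{2} \sin{\left(x \right)} + B \sin{\left(x \right)}
This must equal f(x, t) identically; expanded, f = x^{5} + x^{3} + 3 x^{2} \sin{\left(x \right)} + 3 \sin{\left(x \right)}.
Matching coefficients of the independent functions:
  [x^{3}, x^{5}]:  A = 1
  [x^{2} \sin{\left(x \right)}, \sin{\left(x \right)}]:  B = 3
Solving: A = 1, B = 3.
Check against the point condition:
  u(1, 0) = 1 + 3 \sin{\left(1 \right)}  ⟹  A + B \sin{\left(1 \right)} = 1 + 3 \sin{\left(1 \right)}  ✓
Hence u(x, t) = x^{3} + 3 \sin{\left(x \right)}.

Answer: u(x, t) = x^{3} + 3 \sin{\left(x \right)}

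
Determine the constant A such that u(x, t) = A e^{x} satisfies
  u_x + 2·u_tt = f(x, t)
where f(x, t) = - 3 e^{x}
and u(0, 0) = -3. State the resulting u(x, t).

Answer: u(x, t) = - 3 e^{x}

Derivation:
Substitute the ansatz u = A e^{x} into the left-hand side.
Derivatives of the ansatz:
  u_x = A e^{x}
  u_tt = 0
Term by term:
  u_x = A e^{x}
  2·u_tt = 0
So the left-hand side equals
  A e^{x}
This must equal f(x, t) = - 3 e^{x} identically.
Matching coefficients of the independent functions:
  [e^{x}]:  A = -3
Solving: A = -3.
Check against the point condition:
  u(0, 0) = -3  ⟹  A = -3  ✓
Hence u(x, t) = - 3 e^{x}.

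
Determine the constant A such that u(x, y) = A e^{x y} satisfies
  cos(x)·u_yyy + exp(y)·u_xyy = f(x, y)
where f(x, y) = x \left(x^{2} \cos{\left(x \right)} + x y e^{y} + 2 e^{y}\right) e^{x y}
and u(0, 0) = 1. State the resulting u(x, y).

Substitute the ansatz u = A e^{x y} into the left-hand side.
Derivatives of the ansatz:
  u_yyy = A x^{3} e^{x y}
  u_xyy = A x^{2} y e^{x y} + 2 A x e^{x y}
Term by term:
  cos(x)·u_yyy = A x^{3} e^{x y} \cos{\left(x \right)}
  exp(y)·u_xyy = A x^{2} y e^{y} e^{x y} + 2 A x e^{y} e^{x y}
So the left-hand side equals
  A x^{3} e^{x y} \cos{\left(x \right)} + A x^{2} y e^{y} e^{x y} + 2 A x e^{y} e^{x y}
This must equal f(x, y) identically; expanded, f = x^{3} e^{x y} \cos{\left(x \right)} + x^{2} y e^{y} e^{x y} + 2 x e^{y} e^{x y}.
Matching coefficients of the independent functions:
  [x e^{y} e^{x y}]:  2 A = 2
  [x^{3} e^{x y} \cos{\left(x \right)}, x^{2} y e^{y} e^{x y}]:  A = 1
Solving: A = 1.
Check against the point condition:
  u(0, 0) = 1  ⟹  A = 1  ✓
Hence u(x, y) = e^{x y}.

Answer: u(x, y) = e^{x y}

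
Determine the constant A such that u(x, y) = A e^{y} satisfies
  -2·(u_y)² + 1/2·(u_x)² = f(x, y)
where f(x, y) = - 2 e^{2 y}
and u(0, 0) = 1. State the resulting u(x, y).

Substitute the ansatz u = A e^{y} into the left-hand side.
Derivatives of the ansatz:
  u_y = A e^{y}
  u_x = 0
Term by term:
  -2·(u_y)² = - 2 A^{2} e^{2 y}
  1/2·(u_x)² = 0
So the left-hand side equals
  - 2 A^{2} e^{2 y}
This must equal f(x, y) = - 2 e^{2 y} identically.
Matching coefficients of the independent functions:
  [e^{2 y}]:  - 2 A^{2} = -2
These equations allow (A) = (-1) or (1).
Impose the point condition(s):
  u(0, 0) = 1  ⟹  A = 1
Only A = 1 satisfies everything.
Hence u(x, y) = e^{y}.

Answer: u(x, y) = e^{y}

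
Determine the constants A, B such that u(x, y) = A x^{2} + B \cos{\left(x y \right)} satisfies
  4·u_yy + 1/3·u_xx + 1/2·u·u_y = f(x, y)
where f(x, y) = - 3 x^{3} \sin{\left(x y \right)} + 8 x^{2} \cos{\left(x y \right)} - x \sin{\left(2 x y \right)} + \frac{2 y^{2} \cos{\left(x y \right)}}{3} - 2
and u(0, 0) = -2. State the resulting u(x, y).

Substitute the ansatz u = A x^{2} + B \cos{\left(x y \right)} into the left-hand side.
Derivatives of the ansatz:
  u_yy = - B x^{2} \cos{\left(x y \right)}
  u_xx = 2 A - B y^{2} \cos{\left(x y \right)}
  u_y = - B x \sin{\left(x y \right)}
Term by term:
  4·u_yy = - 4 B x^{2} \cos{\left(x y \right)}
  1/3·u_xx = \frac{2 A}{3} - \frac{B y^{2} \cos{\left(x y \right)}}{3}
  1/2·u·u_y = - \frac{A B x^{3} \sin{\left(x y \right)}}{2} - \frac{B^{2} x \sin{\left(x y \right)} \cos{\left(x y \right)}}{2}
So the left-hand side equals
  - \frac{A B x^{3} \sin{\left(x y \right)}}{2} + \frac{2 A}{3} - \frac{B^{2} x \sin{\left(x y \right)} \cos{\left(x y \right)}}{2} - 4 B x^{2} \cos{\left(x y \right)} - \frac{B y^{2} \cos{\left(x y \right)}}{3}
This must equal f(x, y) identically; expanded, f = - 3 x^{3} \sin{\left(x y \right)} + 8 x^{2} \cos{\left(x y \right)} - 2 x \sin{\left(x y \right)} \cos{\left(x y \right)} + \frac{2 y^{2} \cos{\left(x y \right)}}{3} - 2.
Matching coefficients of the independent functions:
  [constant term]:  \frac{2 A}{3} = -2
  [x^{2} \cos{\left(x y \right)}]:  - 4 B = 8
  [x^{3} \sin{\left(x y \right)}]:  - \frac{A B}{2} = -3
  [y^{2} \cos{\left(x y \right)}]:  - \frac{B}{3} = \frac{2}{3}
  [x \sin{\left(x y \right)} \cos{\left(x y \right)}]:  - \frac{B^{2}}{2} = -2
Solving: A = -3, B = -2.
Check against the point condition:
  u(0, 0) = -2  ⟹  B = -2  ✓
Hence u(x, y) = - 3 x^{2} - 2 \cos{\left(x y \right)}.

Answer: u(x, y) = - 3 x^{2} - 2 \cos{\left(x y \right)}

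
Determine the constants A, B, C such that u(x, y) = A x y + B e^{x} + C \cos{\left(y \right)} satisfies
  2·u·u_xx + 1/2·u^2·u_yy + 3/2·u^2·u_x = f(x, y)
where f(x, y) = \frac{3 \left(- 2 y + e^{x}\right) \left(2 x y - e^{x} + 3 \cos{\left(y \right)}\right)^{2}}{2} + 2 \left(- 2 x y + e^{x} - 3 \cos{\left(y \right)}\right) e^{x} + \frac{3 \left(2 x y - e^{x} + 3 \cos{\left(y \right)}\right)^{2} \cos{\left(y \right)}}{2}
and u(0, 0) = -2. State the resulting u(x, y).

Answer: u(x, y) = - 2 x y + e^{x} - 3 \cos{\left(y \right)}

Derivation:
Substitute the ansatz u = A x y + B e^{x} + C \cos{\left(y \right)} into the left-hand side.
Derivatives of the ansatz:
  u_xx = B e^{x}
  u_yy = - C \cos{\left(y \right)}
  u_x = A y + B e^{x}
Term by term:
  2·u·u_xx = 2 A B x y e^{x} + 2 B^{2} e^{2 x} + 2 B C e^{x} \cos{\left(y \right)}
  1/2·u^2·u_yy = - \frac{A^{2} C x^{2} y^{2} \cos{\left(y \right)}}{2} - A B C x y e^{x} \cos{\left(y \right)} - A C^{2} x y \cos^{2}{\left(y \right)} - \frac{B^{2} C e^{2 x} \cos{\left(y \right)}}{2} - B C^{2} e^{x} \cos^{2}{\left(y \right)} - \frac{C^{3} \cos^{3}{\left(y \right)}}{2}
  3/2·u^2·u_x = \frac{3 A^{3} x^{2} y^{3}}{2} + \frac{3 A^{2} B x^{2} y^{2} e^{x}}{2} + 3 A^{2} B x y^{2} e^{x} + 3 A^{2} C x y^{2} \cos{\left(y \right)} + 3 A B^{2} x y e^{2 x} + \frac{3 A B^{2} y e^{2 x}}{2} + 3 A B C x y e^{x} \cos{\left(y \right)} + 3 A B C y e^{x} \cos{\left(y \right)} + \frac{3 A C^{2} y \cos^{2}{\left(y \right)}}{2} + \frac{3 B^{3} e^{3 x}}{2} + 3 B^{2} C e^{2 x} \cos{\left(y \right)} + \frac{3 B C^{2} e^{x} \cos^{2}{\left(y \right)}}{2}
So the left-hand side equals
  \frac{3 A^{3} x^{2} y^{3}}{2} + \frac{3 A^{2} B x^{2} y^{2} e^{x}}{2} + 3 A^{2} B x y^{2} e^{x} - \frac{A^{2} C x^{2} y^{2} \cos{\left(y \right)}}{2} + 3 A^{2} C x y^{2} \cos{\left(y \right)} + 3 A B^{2} x y e^{2 x} + \frac{3 A B^{2} y e^{2 x}}{2} + 2 A B C x y e^{x} \cos{\left(y \right)} + 3 A B C y e^{x} \cos{\left(y \right)} + 2 A B x y e^{x} - A C^{2} x y \cos^{2}{\left(y \right)} + \frac{3 A C^{2} y \cos^{2}{\left(y \right)}}{2} + \frac{3 B^{3} e^{3 x}}{2} + \frac{5 B^{2} C e^{2 x} \cos{\left(y \right)}}{2} + 2 B^{2} e^{2 x} + \frac{B C^{2} e^{x} \cos^{2}{\left(y \right)}}{2} + 2 B C e^{x} \cos{\left(y \right)} - \frac{C^{3} \cos^{3}{\left(y \right)}}{2}
This must equal f(x, y) identically; expanded, f = - 12 x^{2} y^{3} + 6 x^{2} y^{2} e^{x} + 6 x^{2} y^{2} \cos{\left(y \right)} + 12 x y^{2} e^{x} - 36 x y^{2} \cos{\left(y \right)} - 6 x y e^{2 x} + 12 x y e^{x} \cos{\left(y \right)} - 4 x y e^{x} + 18 x y \cos^{2}{\left(y \right)} - 3 y e^{2 x} + 18 y e^{x} \cos{\left(y \right)} - 27 y \cos^{2}{\left(y \right)} + \frac{3 e^{3 x}}{2} - \frac{15 e^{2 x} \cos{\left(y \right)}}{2} + 2 e^{2 x} + \frac{9 e^{x} \cos^{2}{\left(y \right)}}{2} - 6 e^{x} \cos{\left(y \right)} + \frac{27 \cos^{3}{\left(y \right)}}{2}.
Matching coefficients of the independent functions:
(each divided by its leading coefficient; functions giving the same equation are listed together)
  [x^{2} y^{3}]:  A^{3} + 8 = 0
  [y e^{2 x}, x y e^{2 x}]:  A B^{2} + 2 = 0
  [y \cos^{2}{\left(y \right)}, x y \cos^{2}{\left(y \right)}]:  A C^{2} + 18 = 0
  [e^{x} \cos{\left(y \right)}]:  B C + 3 = 0
  [e^{x} \cos^{2}{\left(y \right)}]:  B C^{2} - 9 = 0
  [e^{2 x} \cos{\left(y \right)}]:  B^{2} C + 3 = 0
  [x y e^{x}]:  A B + 2 = 0
  [x y^{2} e^{x}, x^{2} y^{2} e^{x}]:  A^{2} B - 4 = 0
  [x y^{2} \cos{\left(y \right)}, x^{2} y^{2} \cos{\left(y \right)}]:  A^{2} C + 12 = 0
  [y e^{x} \cos{\left(y \right)}, x y e^{x} \cos{\left(y \right)}]:  A B C - 6 = 0
  [e^{2 x}]:  B^{2} - 1 = 0
  [e^{3 x}]:  B^{3} - 1 = 0
  [\cos^{3}{\left(y \right)}]:  C^{3} + 27 = 0
Solving: A = -2, B = 1, C = -3.
Check against the point condition:
  u(0, 0) = -2  ⟹  B + C = -2  ✓
Hence u(x, y) = - 2 x y + e^{x} - 3 \cos{\left(y \right)}.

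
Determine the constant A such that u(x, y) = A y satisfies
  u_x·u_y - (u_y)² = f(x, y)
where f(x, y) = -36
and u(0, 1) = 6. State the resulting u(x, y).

Substitute the ansatz u = A y into the left-hand side.
Derivatives of the ansatz:
  u_x = 0
  u_y = A
Term by term:
  u_x·u_y = 0
  -(u_y)² = - A^{2}
So the left-hand side equals
  - A^{2}
This must equal f(x, y) = -36 identically.
Matching coefficients of the independent functions:
  [constant term]:  - A^{2} = -36
These equations allow (A) = (-6) or (6).
Impose the point condition(s):
  u(0, 1) = 6  ⟹  A = 6
Only A = 6 satisfies everything.
Hence u(x, y) = 6 y.

Answer: u(x, y) = 6 y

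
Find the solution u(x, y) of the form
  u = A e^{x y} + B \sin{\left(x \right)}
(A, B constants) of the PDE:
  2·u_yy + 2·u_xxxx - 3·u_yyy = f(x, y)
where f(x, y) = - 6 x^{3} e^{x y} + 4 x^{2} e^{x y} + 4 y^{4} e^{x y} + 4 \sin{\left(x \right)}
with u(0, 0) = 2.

Substitute the ansatz u = A e^{x y} + B \sin{\left(x \right)} into the left-hand side.
Derivatives of the ansatz:
  u_yy = A x^{2} e^{x y}
  u_xxxx = A y^{4} e^{x y} + B \sin{\left(x \right)}
  u_yyy = A x^{3} e^{x y}
Term by term:
  2·u_yy = 2 A x^{2} e^{x y}
  2·u_xxxx = 2 A y^{4} e^{x y} + 2 B \sin{\left(x \right)}
  -3·u_yyy = - 3 A x^{3} e^{x y}
So the left-hand side equals
  - 3 A x^{3} e^{x y} + 2 A x^{2} e^{x y} + 2 A y^{4} e^{x y} + 2 B \sin{\left(x \right)}
This must equal f(x, y) = - 6 x^{3} e^{x y} + 4 x^{2} e^{x y} + 4 y^{4} e^{x y} + 4 \sin{\left(x \right)} identically.
Matching coefficients of the independent functions:
  [x^{2} e^{x y}, y^{4} e^{x y}]:  2 A = 4
  [x^{3} e^{x y}]:  - 3 A = -6
  [\sin{\left(x \right)}]:  2 B = 4
Solving: A = 2, B = 2.
Check against the point condition:
  u(0, 0) = 2  ⟹  A = 2  ✓
Hence u(x, y) = 2 e^{x y} + 2 \sin{\left(x \right)}.

Answer: u(x, y) = 2 e^{x y} + 2 \sin{\left(x \right)}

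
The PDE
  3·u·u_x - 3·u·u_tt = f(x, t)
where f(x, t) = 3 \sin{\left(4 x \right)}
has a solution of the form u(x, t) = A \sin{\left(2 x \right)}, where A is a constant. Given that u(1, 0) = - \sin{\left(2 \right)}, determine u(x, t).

Substitute the ansatz u = A \sin{\left(2 x \right)} into the left-hand side.
Derivatives of the ansatz:
  u_x = 2 A \cos{\left(2 x \right)}
  u_tt = 0
Term by term:
  3·u·u_x = 6 A^{2} \sin{\left(2 x \right)} \cos{\left(2 x \right)}
  -3·u·u_tt = 0
So the left-hand side equals
  6 A^{2} \sin{\left(2 x \right)} \cos{\left(2 x \right)}
This must equal f(x, t) identically; expanded, f = 6 \sin{\left(2 x \right)} \cos{\left(2 x \right)}.
Matching coefficients of the independent functions:
  [\sin{\left(2 x \right)} \cos{\left(2 x \right)}]:  6 A^{2} = 6
These equations allow (A) = (-1) or (1).
Impose the point condition(s):
  u(1, 0) = - \sin{\left(2 \right)}  ⟹  A \sin{\left(2 \right)} = - \sin{\left(2 \right)}
Only A = -1 satisfies everything.
Hence u(x, t) = - \sin{\left(2 x \right)}.

Answer: u(x, t) = - \sin{\left(2 x \right)}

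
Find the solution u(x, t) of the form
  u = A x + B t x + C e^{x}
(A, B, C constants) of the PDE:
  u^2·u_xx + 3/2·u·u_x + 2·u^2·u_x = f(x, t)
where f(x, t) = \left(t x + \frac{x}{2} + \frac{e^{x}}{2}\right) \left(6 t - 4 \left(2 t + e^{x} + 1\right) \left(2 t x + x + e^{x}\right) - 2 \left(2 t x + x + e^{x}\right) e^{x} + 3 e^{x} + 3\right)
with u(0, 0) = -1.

Answer: u(x, t) = - 2 t x - x - e^{x}

Derivation:
Substitute the ansatz u = A x + B t x + C e^{x} into the left-hand side.
Derivatives of the ansatz:
  u_xx = C e^{x}
  u_x = A + B t + C e^{x}
Term by term:
  u^2·u_xx = A^{2} C x^{2} e^{x} + 2 A B C t x^{2} e^{x} + 2 A C^{2} x e^{2 x} + B^{2} C t^{2} x^{2} e^{x} + 2 B C^{2} t x e^{2 x} + C^{3} e^{3 x}
  3/2·u·u_x = \frac{3 A^{2} x}{2} + 3 A B t x + \frac{3 A C x e^{x}}{2} + \frac{3 A C e^{x}}{2} + \frac{3 B^{2} t^{2} x}{2} + \frac{3 B C t x e^{x}}{2} + \frac{3 B C t e^{x}}{2} + \frac{3 C^{2} e^{2 x}}{2}
  2·u^2·u_x = 2 A^{3} x^{2} + 6 A^{2} B t x^{2} + 2 A^{2} C x^{2} e^{x} + 4 A^{2} C x e^{x} + 6 A B^{2} t^{2} x^{2} + 4 A B C t x^{2} e^{x} + 8 A B C t x e^{x} + 4 A C^{2} x e^{2 x} + 2 A C^{2} e^{2 x} + 2 B^{3} t^{3} x^{2} + 2 B^{2} C t^{2} x^{2} e^{x} + 4 B^{2} C t^{2} x e^{x} + 4 B C^{2} t x e^{2 x} + 2 B C^{2} t e^{2 x} + 2 C^{3} e^{3 x}
So the left-hand side equals
  2 A^{3} x^{2} + 6 A^{2} B t x^{2} + 3 A^{2} C x^{2} e^{x} + 4 A^{2} C x e^{x} + \frac{3 A^{2} x}{2} + 6 A B^{2} t^{2} x^{2} + 6 A B C t x^{2} e^{x} + 8 A B C t x e^{x} + 3 A B t x + 6 A C^{2} x e^{2 x} + 2 A C^{2} e^{2 x} + \frac{3 A C x e^{x}}{2} + \frac{3 A C e^{x}}{2} + 2 B^{3} t^{3} x^{2} + 3 B^{2} C t^{2} x^{2} e^{x} + 4 B^{2} C t^{2} x e^{x} + \frac{3 B^{2} t^{2} x}{2} + 6 B C^{2} t x e^{2 x} + 2 B C^{2} t e^{2 x} + \frac{3 B C t x e^{x}}{2} + \frac{3 B C t e^{x}}{2} + 3 C^{3} e^{3 x} + \frac{3 C^{2} e^{2 x}}{2}
This must equal f(x, t) identically; expanded, f = - 16 t^{3} x^{2} - 12 t^{2} x^{2} e^{x} - 24 t^{2} x^{2} - 16 t^{2} x e^{x} + 6 t^{2} x - 12 t x^{2} e^{x} - 12 t x^{2} - 12 t x e^{2 x} - 13 t x e^{x} + 6 t x - 4 t e^{2 x} + 3 t e^{x} - 3 x^{2} e^{x} - 2 x^{2} - 6 x e^{2 x} - \frac{5 x e^{x}}{2} + \frac{3 x}{2} - 3 e^{3 x} - \frac{e^{2 x}}{2} + \frac{3 e^{x}}{2}.
Matching coefficients of the independent functions:
(each divided by its leading coefficient; functions giving the same equation are listed together)
  [x]:  A^{2} - 1 = 0
  [x^{2}]:  A^{3} + 1 = 0
  [t x]:  A B - 2 = 0
  [t x^{2}]:  A^{2} B + 2 = 0
  [t e^{x}]:  B C - 2 = 0
  [t e^{2 x}, t x e^{2 x}]:  B C^{2} + 2 = 0
  [t^{2} x]:  B^{2} - 4 = 0
  [t^{2} x^{2}]:  A B^{2} + 4 = 0
  [t^{3} x^{2}]:  B^{3} + 8 = 0
  [x e^{x}]:  A^{2} C + \frac{3 A C}{8} + \frac{5}{8} = 0
  [x e^{2 x}]:  A C^{2} + 1 = 0
  [x^{2} e^{x}]:  A^{2} C + 1 = 0
  [t x e^{x}]:  A B C + \frac{3 B C}{16} + \frac{13}{8} = 0
  [t x^{2} e^{x}]:  A B C + 2 = 0
  [t^{2} x e^{x}, t^{2} x^{2} e^{x}]:  B^{2} C + 4 = 0
  [e^{x}]:  A C - 1 = 0
  [e^{2 x}]:  A C^{2} + \frac{3 C^{2}}{4} + \frac{1}{4} = 0
  [e^{3 x}]:  C^{3} + 1 = 0
Solving: A = -1, B = -2, C = -1.
Check against the point condition:
  u(0, 0) = -1  ⟹  C = -1  ✓
Hence u(x, t) = - 2 t x - x - e^{x}.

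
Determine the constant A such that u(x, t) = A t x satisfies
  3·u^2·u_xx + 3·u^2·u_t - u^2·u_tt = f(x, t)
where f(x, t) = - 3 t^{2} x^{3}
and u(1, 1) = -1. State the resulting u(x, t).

Substitute the ansatz u = A t x into the left-hand side.
Derivatives of the ansatz:
  u_xx = 0
  u_t = A x
  u_tt = 0
Term by term:
  3·u^2·u_xx = 0
  3·u^2·u_t = 3 A^{3} t^{2} x^{3}
  -u^2·u_tt = 0
So the left-hand side equals
  3 A^{3} t^{2} x^{3}
This must equal f(x, t) = - 3 t^{2} x^{3} identically.
Matching coefficients of the independent functions:
  [t^{2} x^{3}]:  3 A^{3} = -3
Solving: A = -1.
Check against the point condition:
  u(1, 1) = -1  ⟹  A = -1  ✓
Hence u(x, t) = - t x.

Answer: u(x, t) = - t x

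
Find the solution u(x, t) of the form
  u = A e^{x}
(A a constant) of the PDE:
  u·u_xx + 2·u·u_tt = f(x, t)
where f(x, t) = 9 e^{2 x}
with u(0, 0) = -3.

Substitute the ansatz u = A e^{x} into the left-hand side.
Derivatives of the ansatz:
  u_xx = A e^{x}
  u_tt = 0
Term by term:
  u·u_xx = A^{2} e^{2 x}
  2·u·u_tt = 0
So the left-hand side equals
  A^{2} e^{2 x}
This must equal f(x, t) = 9 e^{2 x} identically.
Matching coefficients of the independent functions:
  [e^{2 x}]:  A^{2} = 9
These equations allow (A) = (-3) or (3).
Impose the point condition(s):
  u(0, 0) = -3  ⟹  A = -3
Only A = -3 satisfies everything.
Hence u(x, t) = - 3 e^{x}.

Answer: u(x, t) = - 3 e^{x}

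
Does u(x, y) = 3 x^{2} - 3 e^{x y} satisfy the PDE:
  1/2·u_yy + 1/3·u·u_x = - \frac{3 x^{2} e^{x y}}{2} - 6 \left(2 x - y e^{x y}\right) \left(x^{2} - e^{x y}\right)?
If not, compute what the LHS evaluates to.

Evaluate each term of the left-hand side for u = 3 x^{2} - 3 e^{x y}.
Derivatives:
  u_yy = - 3 x^{2} e^{x y}
  u_x = 6 x - 3 y e^{x y}
Terms:
  1/2·u_yy = - \frac{3 x^{2} e^{x y}}{2}
  1/3·u·u_x = 3 \left(2 x - y e^{x y}\right) \left(x^{2} - e^{x y}\right)
Sum: LHS = - \frac{3 x^{2} e^{x y}}{2} + 3 \left(2 x - y e^{x y}\right) \left(x^{2} - e^{x y}\right)
Given right-hand side: - \frac{3 x^{2} e^{x y}}{2} - 6 \left(2 x - y e^{x y}\right) \left(x^{2} - e^{x y}\right). Difference LHS − RHS = 9 \left(2 x - y e^{x y}\right) \left(x^{2} - e^{x y}\right) ≠ 0, so u is not a solution.

Answer: No, the LHS evaluates to - \frac{3 x^{2} e^{x y}}{2} + 3 \left(2 x - y e^{x y}\right) \left(x^{2} - e^{x y}\right)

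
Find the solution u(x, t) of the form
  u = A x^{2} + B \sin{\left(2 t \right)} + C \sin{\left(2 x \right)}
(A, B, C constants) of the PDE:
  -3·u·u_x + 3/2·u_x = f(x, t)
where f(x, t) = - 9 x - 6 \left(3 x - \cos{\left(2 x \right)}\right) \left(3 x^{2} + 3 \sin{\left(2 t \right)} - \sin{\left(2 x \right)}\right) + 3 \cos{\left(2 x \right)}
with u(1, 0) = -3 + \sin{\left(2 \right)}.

Answer: u(x, t) = - 3 x^{2} - 3 \sin{\left(2 t \right)} + \sin{\left(2 x \right)}

Derivation:
Substitute the ansatz u = A x^{2} + B \sin{\left(2 t \right)} + C \sin{\left(2 x \right)} into the left-hand side.
Derivatives of the ansatz:
  u_x = 2 A x + 2 C \cos{\left(2 x \right)}
Term by term:
  -3·u·u_x = - 6 A^{2} x^{3} - 6 A B x \sin{\left(2 t \right)} - 6 A C x^{2} \cos{\left(2 x \right)} - 6 A C x \sin{\left(2 x \right)} - 6 B C \sin{\left(2 t \right)} \cos{\left(2 x \right)} - 6 C^{2} \sin{\left(2 x \right)} \cos{\left(2 x \right)}
  3/2·u_x = 3 A x + 3 C \cos{\left(2 x \right)}
So the left-hand side equals
  - 6 A^{2} x^{3} - 6 A B x \sin{\left(2 t \right)} - 6 A C x^{2} \cos{\left(2 x \right)} - 6 A C x \sin{\left(2 x \right)} + 3 A x - 6 B C \sin{\left(2 t \right)} \cos{\left(2 x \right)} - 6 C^{2} \sin{\left(2 x \right)} \cos{\left(2 x \right)} + 3 C \cos{\left(2 x \right)}
This must equal f(x, t) identically; expanded, f = - 54 x^{3} + 18 x^{2} \cos{\left(2 x \right)} - 54 x \sin{\left(2 t \right)} + 18 x \sin{\left(2 x \right)} - 9 x + 18 \sin{\left(2 t \right)} \cos{\left(2 x \right)} - 6 \sin{\left(2 x \right)} \cos{\left(2 x \right)} + 3 \cos{\left(2 x \right)}.
Matching coefficients of the independent functions:
  [x]:  3 A = -9
  [x^{3}]:  - 6 A^{2} = -54
  [x \sin{\left(2 t \right)}]:  - 6 A B = -54
  [x \sin{\left(2 x \right)}, x^{2} \cos{\left(2 x \right)}]:  - 6 A C = 18
  [\sin{\left(2 t \right)} \cos{\left(2 x \right)}]:  - 6 B C = 18
  [\sin{\left(2 x \right)} \cos{\left(2 x \right)}]:  - 6 C^{2} = -6
  [\cos{\left(2 x \right)}]:  3 C = 3
Solving: A = -3, B = -3, C = 1.
Check against the point condition:
  u(1, 0) = -3 + \sin{\left(2 \right)}  ⟹  A + C \sin{\left(2 \right)} = -3 + \sin{\left(2 \right)}  ✓
Hence u(x, t) = - 3 x^{2} - 3 \sin{\left(2 t \right)} + \sin{\left(2 x \right)}.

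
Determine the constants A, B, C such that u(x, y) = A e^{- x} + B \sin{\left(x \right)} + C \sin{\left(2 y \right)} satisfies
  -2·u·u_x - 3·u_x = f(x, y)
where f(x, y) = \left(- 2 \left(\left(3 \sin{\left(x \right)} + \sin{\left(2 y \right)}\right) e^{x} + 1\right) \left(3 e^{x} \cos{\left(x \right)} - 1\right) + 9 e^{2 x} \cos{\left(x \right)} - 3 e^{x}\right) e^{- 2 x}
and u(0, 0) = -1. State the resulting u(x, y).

Substitute the ansatz u = A e^{- x} + B \sin{\left(x \right)} + C \sin{\left(2 y \right)} into the left-hand side.
Derivatives of the ansatz:
  u_x = - A e^{- x} + B \cos{\left(x \right)}
Term by term:
  -2·u·u_x = 2 A^{2} e^{- 2 x} + 2 A B e^{- x} \sin{\left(x \right)} - 2 A B e^{- x} \cos{\left(x \right)} + 2 A C e^{- x} \sin{\left(2 y \right)} - 2 B^{2} \sin{\left(x \right)} \cos{\left(x \right)} - 2 B C \sin{\left(2 y \right)} \cos{\left(x \right)}
  -3·u_x = 3 A e^{- x} - 3 B \cos{\left(x \right)}
So the left-hand side equals
  2 A^{2} e^{- 2 x} + 2 A B e^{- x} \sin{\left(x \right)} - 2 A B e^{- x} \cos{\left(x \right)} + 2 A C e^{- x} \sin{\left(2 y \right)} + 3 A e^{- x} - 2 B^{2} \sin{\left(x \right)} \cos{\left(x \right)} - 2 B C \sin{\left(2 y \right)} \cos{\left(x \right)} - 3 B \cos{\left(x \right)}
This must equal f(x, y) identically; expanded, f = - 18 \sin{\left(x \right)} \cos{\left(x \right)} - 6 \sin{\left(2 y \right)} \cos{\left(x \right)} + 9 \cos{\left(x \right)} + 6 e^{- x} \sin{\left(x \right)} + 2 e^{- x} \sin{\left(2 y \right)} - 6 e^{- x} \cos{\left(x \right)} - 3 e^{- x} + 2 e^{- 2 x}.
Matching coefficients of the independent functions:
  [e^{- x} \sin{\left(x \right)}]:  2 A B = 6
  [e^{- x} \sin{\left(2 y \right)}]:  2 A C = 2
  [e^{- x} \cos{\left(x \right)}]:  - 2 A B = -6
  [\sin{\left(x \right)} \cos{\left(x \right)}]:  - 2 B^{2} = -18
  [\sin{\left(2 y \right)} \cos{\left(x \right)}]:  - 2 B C = -6
  [e^{- 2 x}]:  2 A^{2} = 2
  [e^{- x}]:  3 A = -3
  [\cos{\left(x \right)}]:  - 3 B = 9
Solving: A = -1, B = -3, C = -1.
Check against the point condition:
  u(0, 0) = -1  ⟹  A = -1  ✓
Hence u(x, y) = - 3 \sin{\left(x \right)} - \sin{\left(2 y \right)} - e^{- x}.

Answer: u(x, y) = - 3 \sin{\left(x \right)} - \sin{\left(2 y \right)} - e^{- x}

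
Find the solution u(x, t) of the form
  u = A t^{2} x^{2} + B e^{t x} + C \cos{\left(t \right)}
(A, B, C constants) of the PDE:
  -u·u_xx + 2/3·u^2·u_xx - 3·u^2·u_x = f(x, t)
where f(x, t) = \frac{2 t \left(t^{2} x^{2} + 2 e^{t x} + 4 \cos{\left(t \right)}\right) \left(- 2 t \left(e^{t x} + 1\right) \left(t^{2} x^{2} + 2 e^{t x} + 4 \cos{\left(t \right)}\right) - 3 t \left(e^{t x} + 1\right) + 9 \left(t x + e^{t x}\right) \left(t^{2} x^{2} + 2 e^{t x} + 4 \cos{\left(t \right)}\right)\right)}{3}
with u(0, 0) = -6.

Substitute the ansatz u = A t^{2} x^{2} + B e^{t x} + C \cos{\left(t \right)} into the left-hand side.
Derivatives of the ansatz:
  u_xx = 2 A t^{2} + B t^{2} e^{t x}
  u_x = 2 A t^{2} x + B t e^{t x}
Term by term:
  -u·u_xx = - 2 A^{2} t^{4} x^{2} - A B t^{4} x^{2} e^{t x} - 2 A B t^{2} e^{t x} - 2 A C t^{2} \cos{\left(t \right)} - B^{2} t^{2} e^{2 t x} - B C t^{2} e^{t x} \cos{\left(t \right)}
  2/3·u^2·u_xx = \frac{4 A^{3} t^{6} x^{4}}{3} + \frac{2 A^{2} B t^{6} x^{4} e^{t x}}{3} + \frac{8 A^{2} B t^{4} x^{2} e^{t x}}{3} + \frac{8 A^{2} C t^{4} x^{2} \cos{\left(t \right)}}{3} + \frac{4 A B^{2} t^{4} x^{2} e^{2 t x}}{3} + \frac{4 A B^{2} t^{2} e^{2 t x}}{3} + \frac{4 A B C t^{4} x^{2} e^{t x} \cos{\left(t \right)}}{3} + \frac{8 A B C t^{2} e^{t x} \cos{\left(t \right)}}{3} + \frac{4 A C^{2} t^{2} \cos^{2}{\left(t \right)}}{3} + \frac{2 B^{3} t^{2} e^{3 t x}}{3} + \frac{4 B^{2} C t^{2} e^{2 t x} \cos{\left(t \right)}}{3} + \frac{2 B C^{2} t^{2} e^{t x} \cos^{2}{\left(t \right)}}{3}
  -3·u^2·u_x = - 6 A^{3} t^{6} x^{5} - 3 A^{2} B t^{5} x^{4} e^{t x} - 12 A^{2} B t^{4} x^{3} e^{t x} - 12 A^{2} C t^{4} x^{3} \cos{\left(t \right)} - 6 A B^{2} t^{3} x^{2} e^{2 t x} - 6 A B^{2} t^{2} x e^{2 t x} - 6 A B C t^{3} x^{2} e^{t x} \cos{\left(t \right)} - 12 A B C t^{2} x e^{t x} \cos{\left(t \right)} - 6 A C^{2} t^{2} x \cos^{2}{\left(t \right)} - 3 B^{3} t e^{3 t x} - 6 B^{2} C t e^{2 t x} \cos{\left(t \right)} - 3 B C^{2} t e^{t x} \cos^{2}{\left(t \right)}
Sum these and collect like terms in the independent variables.
This must equal f(x, t) identically; expanded, f = 6 t^{6} x^{5} - \frac{4 t^{6} x^{4} e^{t x}}{3} - \frac{4 t^{6} x^{4}}{3} + 6 t^{5} x^{4} e^{t x} + 24 t^{4} x^{3} e^{t x} + 48 t^{4} x^{3} \cos{\left(t \right)} - \frac{16 t^{4} x^{2} e^{2 t x}}{3} - \frac{32 t^{4} x^{2} e^{t x} \cos{\left(t \right)}}{3} - \frac{22 t^{4} x^{2} e^{t x}}{3} - \frac{32 t^{4} x^{2} \cos{\left(t \right)}}{3} - 2 t^{4} x^{2} + 24 t^{3} x^{2} e^{2 t x} + 48 t^{3} x^{2} e^{t x} \cos{\left(t \right)} + 24 t^{2} x e^{2 t x} + 96 t^{2} x e^{t x} \cos{\left(t \right)} + 96 t^{2} x \cos^{2}{\left(t \right)} - \frac{16 t^{2} e^{3 t x}}{3} - \frac{64 t^{2} e^{2 t x} \cos{\left(t \right)}}{3} - \frac{28 t^{2} e^{2 t x}}{3} - \frac{64 t^{2} e^{t x} \cos^{2}{\left(t \right)}}{3} - \frac{88 t^{2} e^{t x} \cos{\left(t \right)}}{3} - 4 t^{2} e^{t x} - \frac{64 t^{2} \cos^{2}{\left(t \right)}}{3} - 8 t^{2} \cos{\left(t \right)} + 24 t e^{3 t x} + 96 t e^{2 t x} \cos{\left(t \right)} + 96 t e^{t x} \cos^{2}{\left(t \right)}.
Matching coefficients of the independent functions:
(each divided by its leading coefficient; functions giving the same equation are listed together)
  [t e^{3 t x}, t^{2} e^{3 t x}]:  B^{3} + 8 = 0
  [t^{2} e^{t x}]:  A B - 2 = 0
  [t^{2} e^{2 t x}]:  A B^{2} - \frac{3 B^{2}}{4} + 7 = 0
  [t^{2} \cos{\left(t \right)}]:  A C - 4 = 0
  [t^{2} \cos^{2}{\left(t \right)}, t^{2} x \cos^{2}{\left(t \right)}]:  A C^{2} + 16 = 0
  [t^{4} x^{2}]:  A^{2} - 1 = 0
  [t^{6} x^{4}, t^{6} x^{5}]:  A^{3} + 1 = 0
  [t e^{t x} \cos^{2}{\left(t \right)}, t^{2} e^{t x} \cos^{2}{\left(t \right)}]:  B C^{2} + 32 = 0
  [t e^{2 t x} \cos{\left(t \right)}, t^{2} e^{2 t x} \cos{\left(t \right)}]:  B^{2} C + 16 = 0
  [t^{2} x e^{2 t x}, t^{3} x^{2} e^{2 t x}, t^{4} x^{2} e^{2 t x}]:  A B^{2} + 4 = 0
  [t^{2} e^{t x} \cos{\left(t \right)}]:  A B C - \frac{3 B C}{8} + 11 = 0
  [t^{4} x^{2} e^{t x}]:  A^{2} B - \frac{3 A B}{8} + \frac{11}{4} = 0
  [t^{4} x^{2} \cos{\left(t \right)}, t^{4} x^{3} \cos{\left(t \right)}]:  A^{2} C + 4 = 0
  [t^{4} x^{3} e^{t x}, t^{5} x^{4} e^{t x}, t^{6} x^{4} e^{t x}]:  A^{2} B + 2 = 0
  [t^{2} x e^{t x} \cos{\left(t \right)}, t^{3} x^{2} e^{t x} \cos{\left(t \right)}, t^{4} x^{2} e^{t x} \cos{\left(t \right)}]:  A B C + 8 = 0
Solving: A = -1, B = -2, C = -4.
Check against the point condition:
  u(0, 0) = -6  ⟹  B + C = -6  ✓
Hence u(x, t) = - t^{2} x^{2} - 2 e^{t x} - 4 \cos{\left(t \right)}.

Answer: u(x, t) = - t^{2} x^{2} - 2 e^{t x} - 4 \cos{\left(t \right)}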